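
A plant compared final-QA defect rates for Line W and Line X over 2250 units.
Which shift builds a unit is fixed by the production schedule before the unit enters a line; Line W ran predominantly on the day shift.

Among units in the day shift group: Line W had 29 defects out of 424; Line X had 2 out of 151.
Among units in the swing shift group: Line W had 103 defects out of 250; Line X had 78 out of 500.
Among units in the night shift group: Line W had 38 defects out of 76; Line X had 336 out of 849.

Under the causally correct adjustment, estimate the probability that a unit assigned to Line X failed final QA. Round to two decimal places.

The shift-specific comparison favours Line X throughout, but the pooled figures favour Line W. The question is whether to condition on shift.
The imbalance in shift arose from how units were allocated, not from anything the line did; and shift independently affects the outcome. The pooled gap is confounded — condition on shift.
Standardising Line X to the population shift mix: 0.256·2/151 + 0.333·78/500 + 0.411·336/849 = 0.218.

0.22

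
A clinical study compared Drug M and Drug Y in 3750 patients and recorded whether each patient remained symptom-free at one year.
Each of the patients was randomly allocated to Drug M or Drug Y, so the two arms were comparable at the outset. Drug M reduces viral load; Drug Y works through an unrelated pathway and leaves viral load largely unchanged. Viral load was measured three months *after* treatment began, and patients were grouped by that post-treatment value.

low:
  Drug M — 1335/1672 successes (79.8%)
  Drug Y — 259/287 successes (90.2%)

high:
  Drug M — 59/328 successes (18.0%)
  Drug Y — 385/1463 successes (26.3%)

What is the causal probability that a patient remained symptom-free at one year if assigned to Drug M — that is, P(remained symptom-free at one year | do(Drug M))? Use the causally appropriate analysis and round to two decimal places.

0.70

The viral load-specific comparison favours Drug Y throughout, but the pooled figures favour Drug M. The question is whether to condition on viral load.
The distribution of viral load is itself part of what the drug does — it is an intermediate outcome. Holding it fixed would remove that part of the effect; the total effect is the pooled difference.
So P(outcome | do(Drug M)) is just the pooled rate for Drug M: 1394/2000 = 0.697.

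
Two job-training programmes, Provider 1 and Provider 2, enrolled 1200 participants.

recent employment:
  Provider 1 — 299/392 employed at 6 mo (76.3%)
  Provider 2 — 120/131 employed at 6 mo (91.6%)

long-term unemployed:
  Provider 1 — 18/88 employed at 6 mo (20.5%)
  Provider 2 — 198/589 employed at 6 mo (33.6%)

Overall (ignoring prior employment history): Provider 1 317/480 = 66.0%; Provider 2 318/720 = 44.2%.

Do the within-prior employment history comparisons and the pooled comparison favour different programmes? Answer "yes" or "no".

Within each prior employment history level (recent employment 76.3% vs 91.6%; long-term unemployed 20.5% vs 33.6%), Provider 2 has the higher rate every time. Pooled: 66.0% vs 44.2% — Provider 1 has the higher rate overall. The two comparisons disagree.

yes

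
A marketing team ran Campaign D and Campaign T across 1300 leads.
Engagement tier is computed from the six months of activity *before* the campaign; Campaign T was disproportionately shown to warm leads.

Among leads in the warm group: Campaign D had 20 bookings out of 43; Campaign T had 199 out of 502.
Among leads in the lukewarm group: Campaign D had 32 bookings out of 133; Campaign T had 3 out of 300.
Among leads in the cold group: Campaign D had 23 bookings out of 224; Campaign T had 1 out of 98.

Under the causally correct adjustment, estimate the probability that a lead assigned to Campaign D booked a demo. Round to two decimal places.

0.30

The engagement tier-specific comparison favours Campaign D throughout, but the pooled figures favour Campaign T. The question is whether to condition on engagement tier.
The imbalance in engagement tier arose from how leads were allocated, not from anything the campaign did; and engagement tier independently affects the outcome. The pooled gap is confounded — condition on engagement tier.
Standardising Campaign D to the population engagement tier mix: 0.419·20/43 + 0.333·32/133 + 0.248·23/224 = 0.301.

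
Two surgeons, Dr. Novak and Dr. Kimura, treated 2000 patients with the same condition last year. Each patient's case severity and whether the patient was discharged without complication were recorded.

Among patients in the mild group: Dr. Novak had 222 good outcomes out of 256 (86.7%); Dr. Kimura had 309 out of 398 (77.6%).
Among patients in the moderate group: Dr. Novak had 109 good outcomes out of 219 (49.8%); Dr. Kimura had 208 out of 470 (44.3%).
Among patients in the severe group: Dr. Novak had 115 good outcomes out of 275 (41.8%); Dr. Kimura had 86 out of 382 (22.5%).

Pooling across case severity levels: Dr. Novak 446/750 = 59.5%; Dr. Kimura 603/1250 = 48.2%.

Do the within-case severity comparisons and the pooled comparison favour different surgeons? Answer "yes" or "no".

Within each case severity level (mild 86.7% vs 77.6%; moderate 49.8% vs 44.3%; severe 41.8% vs 22.5%), Dr. Novak has the higher rate every time. Pooled: 59.5% vs 48.2% — Dr. Novak has the higher rate overall. They agree.

no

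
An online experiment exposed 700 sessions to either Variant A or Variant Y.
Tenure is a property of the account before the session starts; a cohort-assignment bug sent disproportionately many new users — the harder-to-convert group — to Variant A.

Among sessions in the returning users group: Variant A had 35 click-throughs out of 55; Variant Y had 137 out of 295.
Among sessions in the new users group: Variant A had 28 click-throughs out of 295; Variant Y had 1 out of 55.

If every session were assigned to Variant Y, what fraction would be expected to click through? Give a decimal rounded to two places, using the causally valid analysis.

User tenure differs across variants for reasons unrelated to any effect of the variant itself, and it separately predicts the outcome — a classic confounder. We must compare within user tenure levels.
Standardising Variant Y to the population user tenure mix: 0.500·137/295 + 0.500·1/55 = 0.241.

0.24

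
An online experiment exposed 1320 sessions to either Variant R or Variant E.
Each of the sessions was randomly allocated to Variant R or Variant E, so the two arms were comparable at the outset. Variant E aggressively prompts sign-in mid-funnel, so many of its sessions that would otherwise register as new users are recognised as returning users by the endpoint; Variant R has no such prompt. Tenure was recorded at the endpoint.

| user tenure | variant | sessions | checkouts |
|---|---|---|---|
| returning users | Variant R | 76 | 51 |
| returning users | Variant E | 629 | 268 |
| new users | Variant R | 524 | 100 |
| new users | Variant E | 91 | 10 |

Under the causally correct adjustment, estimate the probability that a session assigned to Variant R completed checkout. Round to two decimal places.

0.25

Within every user tenure level Variant R has the higher rate, yet pooled Variant E does — Simpson's reversal.
User tenure is downstream of the variant. One should not condition on a consequence of treatment, so the overall rates are the right comparison.
So P(outcome | do(Variant R)) is just the pooled rate for Variant R: 151/600 = 0.252.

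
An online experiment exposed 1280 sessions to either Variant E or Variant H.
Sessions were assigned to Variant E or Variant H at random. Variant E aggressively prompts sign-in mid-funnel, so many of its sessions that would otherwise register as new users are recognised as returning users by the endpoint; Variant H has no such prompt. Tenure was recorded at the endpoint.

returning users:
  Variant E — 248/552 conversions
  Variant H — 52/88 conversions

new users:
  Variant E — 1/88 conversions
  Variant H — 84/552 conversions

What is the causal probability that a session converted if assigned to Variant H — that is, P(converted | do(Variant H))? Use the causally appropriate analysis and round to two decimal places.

Stratifying would compare variants among sessions the variants themselves sorted into user tenure groups — a form of selection on an intermediate. The unconditioned pooled rates give the total causal effect.
So P(outcome | do(Variant H)) is just the pooled rate for Variant H: 136/640 = 0.212.

0.21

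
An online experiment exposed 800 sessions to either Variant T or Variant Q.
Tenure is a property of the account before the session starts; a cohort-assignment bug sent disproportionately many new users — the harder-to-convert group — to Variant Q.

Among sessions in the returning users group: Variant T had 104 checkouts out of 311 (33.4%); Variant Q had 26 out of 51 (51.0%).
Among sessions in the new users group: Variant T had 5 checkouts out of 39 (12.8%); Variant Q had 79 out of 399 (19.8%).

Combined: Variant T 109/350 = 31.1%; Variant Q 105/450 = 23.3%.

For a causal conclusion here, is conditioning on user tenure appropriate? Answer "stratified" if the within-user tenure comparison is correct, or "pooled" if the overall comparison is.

stratified

Nothing the variant does changes user tenure; the imbalance is an allocation artefact. With user tenure also predicting the outcome, the pooled figure is confounded, and the within-stratum comparison is the causal one.
Within each level — returning users: 33.4% vs 51.0%; new users: 12.8% vs 19.8% — Variant Q is higher every time.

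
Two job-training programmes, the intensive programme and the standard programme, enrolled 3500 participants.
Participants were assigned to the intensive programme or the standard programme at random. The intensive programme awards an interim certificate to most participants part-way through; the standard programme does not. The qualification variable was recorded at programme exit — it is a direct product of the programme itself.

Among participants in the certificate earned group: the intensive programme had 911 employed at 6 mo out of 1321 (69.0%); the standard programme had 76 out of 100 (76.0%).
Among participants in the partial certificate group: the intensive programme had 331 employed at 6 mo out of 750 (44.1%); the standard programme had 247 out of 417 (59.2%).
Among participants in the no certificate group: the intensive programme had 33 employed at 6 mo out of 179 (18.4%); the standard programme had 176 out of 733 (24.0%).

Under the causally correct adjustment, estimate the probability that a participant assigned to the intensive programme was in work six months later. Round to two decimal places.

0.57

Qualification attained during the programme is downstream of the programme. One should not condition on a consequence of treatment, so the overall rates are the right comparison.
So P(outcome | do(the intensive programme)) is just the pooled rate for the intensive programme: 1275/2250 = 0.567.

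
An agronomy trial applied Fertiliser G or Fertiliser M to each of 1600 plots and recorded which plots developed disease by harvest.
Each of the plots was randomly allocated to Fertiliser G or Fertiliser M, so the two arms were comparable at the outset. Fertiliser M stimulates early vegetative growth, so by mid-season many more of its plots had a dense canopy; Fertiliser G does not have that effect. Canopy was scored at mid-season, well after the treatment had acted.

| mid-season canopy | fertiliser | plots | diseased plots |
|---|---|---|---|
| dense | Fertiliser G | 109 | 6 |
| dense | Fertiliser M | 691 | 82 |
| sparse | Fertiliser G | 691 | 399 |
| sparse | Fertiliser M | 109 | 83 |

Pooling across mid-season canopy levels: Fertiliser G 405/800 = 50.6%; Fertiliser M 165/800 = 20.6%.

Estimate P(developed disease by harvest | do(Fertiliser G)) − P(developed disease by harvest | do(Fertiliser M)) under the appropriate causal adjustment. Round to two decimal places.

+0.30

The mid-season canopy-specific comparison favours Fertiliser G throughout, but the pooled figures favour Fertiliser M. The question is whether to condition on mid-season canopy.
Mid-season canopy is downstream of the fertiliser. One should not condition on a consequence of treatment, so the overall rates are the right comparison.
The causal difference is the pooled difference: 0.506 − 0.206 = +0.300.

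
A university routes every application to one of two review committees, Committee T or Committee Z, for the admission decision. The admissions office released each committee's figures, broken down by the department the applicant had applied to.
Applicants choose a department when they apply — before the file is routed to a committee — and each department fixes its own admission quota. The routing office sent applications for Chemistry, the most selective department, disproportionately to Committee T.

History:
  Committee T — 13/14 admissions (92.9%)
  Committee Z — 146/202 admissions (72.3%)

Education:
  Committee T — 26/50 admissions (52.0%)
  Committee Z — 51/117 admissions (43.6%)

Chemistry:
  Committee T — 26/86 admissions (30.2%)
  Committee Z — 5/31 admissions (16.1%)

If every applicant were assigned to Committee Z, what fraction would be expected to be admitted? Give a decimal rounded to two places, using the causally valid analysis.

0.50

Since department is a pre-existing factor (not a product of the review committee) and it affects the outcome on its own, it is a confounder. The stratified rates, not the pooled rate, identify the causal effect.
Standardising Committee Z to the population department mix: 0.432·146/202 + 0.334·51/117 + 0.234·5/31 = 0.496.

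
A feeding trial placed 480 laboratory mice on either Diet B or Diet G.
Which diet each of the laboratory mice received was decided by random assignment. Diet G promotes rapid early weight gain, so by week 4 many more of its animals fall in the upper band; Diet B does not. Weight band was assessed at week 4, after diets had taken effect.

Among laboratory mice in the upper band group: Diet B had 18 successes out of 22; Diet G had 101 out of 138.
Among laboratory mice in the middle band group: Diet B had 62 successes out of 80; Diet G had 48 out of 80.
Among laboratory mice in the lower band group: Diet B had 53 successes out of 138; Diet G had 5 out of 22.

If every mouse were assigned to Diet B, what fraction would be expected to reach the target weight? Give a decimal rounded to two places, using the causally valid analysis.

Diet B is higher inside every week-4 weight band stratum but Diet G is higher in aggregate. Whether to stratify depends on how week-4 weight band relates to the diet.
Week-4 weight band here is a post-treatment variable shaped by the diet; conditioning on it would introduce bias rather than remove it. The overall comparison is the causal one.
So P(outcome | do(Diet B)) is just the pooled rate for Diet B: 133/240 = 0.554.

0.55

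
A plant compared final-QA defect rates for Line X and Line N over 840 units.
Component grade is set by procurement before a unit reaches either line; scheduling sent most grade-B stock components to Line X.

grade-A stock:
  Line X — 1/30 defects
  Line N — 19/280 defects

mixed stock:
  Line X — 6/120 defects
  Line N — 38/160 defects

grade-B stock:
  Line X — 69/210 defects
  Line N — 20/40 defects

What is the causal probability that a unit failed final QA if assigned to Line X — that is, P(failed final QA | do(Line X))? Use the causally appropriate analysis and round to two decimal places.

0.13

Component grade is set before the line has any effect — it is not caused by the line — and it independently drives the outcome. That makes it a confounder, so the causal comparison is within component grade levels.
Standardising Line X to the population component grade mix: 0.369·1/30 + 0.333·6/120 + 0.298·69/210 = 0.127.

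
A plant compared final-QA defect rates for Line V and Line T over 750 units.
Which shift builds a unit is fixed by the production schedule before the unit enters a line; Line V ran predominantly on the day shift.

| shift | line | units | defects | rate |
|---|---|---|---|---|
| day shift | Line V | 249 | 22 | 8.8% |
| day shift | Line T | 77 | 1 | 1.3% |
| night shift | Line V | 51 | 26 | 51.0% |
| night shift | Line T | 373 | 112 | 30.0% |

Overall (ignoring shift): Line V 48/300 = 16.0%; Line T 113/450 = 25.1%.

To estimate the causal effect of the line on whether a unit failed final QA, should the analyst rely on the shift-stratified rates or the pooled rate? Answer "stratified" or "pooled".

The shift-specific comparison favours Line T throughout, but the pooled figures favour Line V. The question is whether to condition on shift.
Here shift is a common cause — it drives both which line a case falls under and the outcome. The crude comparison mixes populations; the stratum-specific rates are the causally relevant ones.
Within each level — day shift: 8.8% vs 1.3%; night shift: 51.0% vs 30.0% — Line T is lower every time.

stratified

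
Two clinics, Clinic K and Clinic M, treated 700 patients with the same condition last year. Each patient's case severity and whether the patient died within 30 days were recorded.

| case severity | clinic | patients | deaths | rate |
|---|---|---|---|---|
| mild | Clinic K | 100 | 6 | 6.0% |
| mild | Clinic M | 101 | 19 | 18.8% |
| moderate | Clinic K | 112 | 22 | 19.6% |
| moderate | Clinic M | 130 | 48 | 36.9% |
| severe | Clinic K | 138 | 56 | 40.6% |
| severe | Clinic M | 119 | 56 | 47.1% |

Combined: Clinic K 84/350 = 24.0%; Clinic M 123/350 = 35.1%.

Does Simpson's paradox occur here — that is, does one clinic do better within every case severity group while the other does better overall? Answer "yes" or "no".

Within each case severity level (mild 6.0% vs 18.8%; moderate 19.6% vs 36.9%; severe 40.6% vs 47.1%), Clinic K has the lower rate every time. Pooled: 24.0% vs 35.1% — Clinic K has the lower rate overall. They agree.

no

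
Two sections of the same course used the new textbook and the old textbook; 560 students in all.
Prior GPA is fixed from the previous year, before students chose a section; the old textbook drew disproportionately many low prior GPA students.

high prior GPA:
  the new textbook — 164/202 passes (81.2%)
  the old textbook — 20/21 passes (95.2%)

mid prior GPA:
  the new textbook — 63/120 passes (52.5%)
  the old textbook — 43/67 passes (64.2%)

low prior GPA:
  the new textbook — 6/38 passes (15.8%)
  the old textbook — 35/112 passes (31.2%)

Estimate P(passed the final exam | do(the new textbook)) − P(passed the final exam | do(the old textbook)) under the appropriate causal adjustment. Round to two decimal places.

The imbalance in prior GPA band arose from how students were allocated, not from anything the teaching method did; and prior GPA band independently affects the outcome. The pooled gap is confounded — condition on prior GPA band.
Adjusting over the population distribution of prior GPA band: 0.398·(0.812−0.952) + 0.334·(0.525−0.642) + 0.268·(0.158−0.312) = -0.136.

-0.14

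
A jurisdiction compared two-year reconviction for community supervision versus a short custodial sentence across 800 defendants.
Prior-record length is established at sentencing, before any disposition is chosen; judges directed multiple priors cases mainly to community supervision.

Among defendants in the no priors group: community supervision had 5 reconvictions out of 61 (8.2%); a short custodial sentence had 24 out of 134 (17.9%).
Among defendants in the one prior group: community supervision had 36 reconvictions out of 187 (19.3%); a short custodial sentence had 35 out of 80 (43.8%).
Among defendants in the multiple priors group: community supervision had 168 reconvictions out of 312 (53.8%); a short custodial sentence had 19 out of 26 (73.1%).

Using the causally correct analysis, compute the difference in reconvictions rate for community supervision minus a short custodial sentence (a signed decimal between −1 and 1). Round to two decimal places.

-0.19

Nothing the disposition does changes prior-record length; the imbalance is an allocation artefact. With prior-record length also predicting the outcome, the pooled figure is confounded, and the within-stratum comparison is the causal one.
Adjusting over the population distribution of prior-record length: 0.244·(0.082−0.179) + 0.334·(0.193−0.438) + 0.422·(0.538−0.731) = -0.187.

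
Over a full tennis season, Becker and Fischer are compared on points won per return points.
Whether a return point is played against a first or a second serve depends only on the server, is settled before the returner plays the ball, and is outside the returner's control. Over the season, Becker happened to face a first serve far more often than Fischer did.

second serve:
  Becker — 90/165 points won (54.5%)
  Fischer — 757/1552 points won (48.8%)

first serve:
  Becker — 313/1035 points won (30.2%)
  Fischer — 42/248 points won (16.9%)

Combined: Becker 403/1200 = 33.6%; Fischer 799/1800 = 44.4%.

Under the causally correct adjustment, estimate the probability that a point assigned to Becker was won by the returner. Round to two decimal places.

0.44

Becker is higher inside every serve type stratum but Fischer is higher in aggregate. Whether to stratify depends on how serve type relates to the player.
The imbalance in serve type arose from how return points were allocated, not from anything the player did; and serve type independently affects the outcome. The pooled gap is confounded — condition on serve type.
Standardising Becker to the population serve type mix: 0.572·90/165 + 0.428·313/1035 = 0.442.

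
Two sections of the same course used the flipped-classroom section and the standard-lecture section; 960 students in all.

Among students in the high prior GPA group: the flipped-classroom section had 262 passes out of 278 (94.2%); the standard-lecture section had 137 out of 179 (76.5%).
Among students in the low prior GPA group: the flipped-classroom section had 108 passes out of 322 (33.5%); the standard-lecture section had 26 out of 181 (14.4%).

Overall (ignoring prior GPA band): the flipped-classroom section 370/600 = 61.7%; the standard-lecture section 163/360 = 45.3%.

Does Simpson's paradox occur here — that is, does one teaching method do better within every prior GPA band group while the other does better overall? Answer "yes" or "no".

Within each prior GPA band level (high prior GPA 94.2% vs 76.5%; low prior GPA 33.5% vs 14.4%), the flipped-classroom section has the higher rate every time. Pooled: 61.7% vs 45.3% — the flipped-classroom section has the higher rate overall. They agree.

no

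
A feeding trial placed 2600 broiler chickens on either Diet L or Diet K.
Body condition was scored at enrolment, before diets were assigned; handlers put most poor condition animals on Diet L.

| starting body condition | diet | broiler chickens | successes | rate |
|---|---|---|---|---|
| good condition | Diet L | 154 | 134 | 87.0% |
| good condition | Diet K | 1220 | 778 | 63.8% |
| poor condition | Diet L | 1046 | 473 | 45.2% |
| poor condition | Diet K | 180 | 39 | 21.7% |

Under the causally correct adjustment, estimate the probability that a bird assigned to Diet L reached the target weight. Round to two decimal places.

Nothing the diet does changes starting body condition; the imbalance is an allocation artefact. With starting body condition also predicting the outcome, the pooled figure is confounded, and the within-stratum comparison is the causal one.
Standardising Diet L to the population starting body condition mix: 0.528·134/154 + 0.472·473/1046 = 0.673.

0.67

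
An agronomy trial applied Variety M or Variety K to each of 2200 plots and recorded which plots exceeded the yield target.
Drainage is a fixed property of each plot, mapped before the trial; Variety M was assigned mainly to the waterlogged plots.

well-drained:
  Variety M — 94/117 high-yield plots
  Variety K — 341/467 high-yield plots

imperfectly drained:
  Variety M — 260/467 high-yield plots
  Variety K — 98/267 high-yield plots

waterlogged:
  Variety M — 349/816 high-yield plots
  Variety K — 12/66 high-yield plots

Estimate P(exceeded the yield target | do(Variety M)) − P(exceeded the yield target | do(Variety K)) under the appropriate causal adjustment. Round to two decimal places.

+0.18

The imbalance in field drainage arose from how plots were allocated, not from anything the variety did; and field drainage independently affects the outcome. The pooled gap is confounded — condition on field drainage.
Adjusting over the population distribution of field drainage: 0.265·(0.803−0.730) + 0.334·(0.557−0.367) + 0.401·(0.428−0.182) = +0.181.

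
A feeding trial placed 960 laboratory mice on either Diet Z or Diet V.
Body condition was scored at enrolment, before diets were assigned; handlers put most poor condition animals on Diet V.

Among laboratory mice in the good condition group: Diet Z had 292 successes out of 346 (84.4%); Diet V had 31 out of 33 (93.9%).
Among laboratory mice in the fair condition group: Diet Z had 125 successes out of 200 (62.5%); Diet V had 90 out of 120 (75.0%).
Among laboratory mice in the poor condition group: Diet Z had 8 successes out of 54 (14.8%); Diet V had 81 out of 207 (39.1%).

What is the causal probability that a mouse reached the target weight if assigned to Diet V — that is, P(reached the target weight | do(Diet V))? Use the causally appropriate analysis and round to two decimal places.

Diet V is higher inside every starting body condition stratum but Diet Z is higher in aggregate. Whether to stratify depends on how starting body condition relates to the diet.
Since starting body condition is a pre-existing factor (not a product of the diet) and it affects the outcome on its own, it is a confounder. The stratified rates, not the pooled rate, identify the causal effect.
Standardising Diet V to the population starting body condition mix: 0.395·31/33 + 0.333·90/120 + 0.272·81/207 = 0.727.

0.73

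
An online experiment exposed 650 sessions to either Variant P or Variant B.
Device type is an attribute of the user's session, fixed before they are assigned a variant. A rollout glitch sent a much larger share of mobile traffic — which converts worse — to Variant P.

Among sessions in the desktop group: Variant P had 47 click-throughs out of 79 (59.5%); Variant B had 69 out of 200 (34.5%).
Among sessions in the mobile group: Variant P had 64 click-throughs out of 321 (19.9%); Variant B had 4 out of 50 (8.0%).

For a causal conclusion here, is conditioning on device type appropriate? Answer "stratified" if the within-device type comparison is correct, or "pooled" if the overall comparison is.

Device type satisfies the back-door criterion: it is not a descendant of the variant, and it blocks the spurious path from variant to outcome. Adjusting for it (i.e., using the within-device type rates) gives the causal effect.
Within each level — desktop: 59.5% vs 34.5%; mobile: 19.9% vs 8.0% — Variant P is higher every time.

stratified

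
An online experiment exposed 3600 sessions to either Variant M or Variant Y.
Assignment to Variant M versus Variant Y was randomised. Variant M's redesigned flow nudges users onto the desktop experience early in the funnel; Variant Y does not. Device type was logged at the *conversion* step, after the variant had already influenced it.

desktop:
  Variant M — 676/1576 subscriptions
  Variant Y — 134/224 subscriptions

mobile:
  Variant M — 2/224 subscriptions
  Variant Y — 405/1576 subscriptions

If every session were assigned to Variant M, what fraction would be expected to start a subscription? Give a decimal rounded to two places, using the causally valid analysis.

Within every device type level Variant Y has the higher rate, yet pooled Variant M does — Simpson's reversal.
Because the variant influences device type, device type is a post-treatment mediator, not a confounder. Stratifying on it would bias the estimate; the causal effect is the crude pooled difference.
So P(outcome | do(Variant M)) is just the pooled rate for Variant M: 678/1800 = 0.377.

0.38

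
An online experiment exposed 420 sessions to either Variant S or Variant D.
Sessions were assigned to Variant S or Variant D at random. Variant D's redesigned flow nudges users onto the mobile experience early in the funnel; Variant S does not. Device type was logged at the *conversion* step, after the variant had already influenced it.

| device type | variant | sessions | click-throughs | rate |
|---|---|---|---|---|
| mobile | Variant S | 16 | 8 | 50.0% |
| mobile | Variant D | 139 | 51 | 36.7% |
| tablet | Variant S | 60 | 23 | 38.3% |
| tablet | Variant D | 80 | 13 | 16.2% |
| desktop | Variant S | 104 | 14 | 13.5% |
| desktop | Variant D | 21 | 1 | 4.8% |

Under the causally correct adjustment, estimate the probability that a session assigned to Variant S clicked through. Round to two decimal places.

0.25

Device type here is a post-treatment variable shaped by the variant; conditioning on it would introduce bias rather than remove it. The overall comparison is the causal one.
So P(outcome | do(Variant S)) is just the pooled rate for Variant S: 45/180 = 0.250.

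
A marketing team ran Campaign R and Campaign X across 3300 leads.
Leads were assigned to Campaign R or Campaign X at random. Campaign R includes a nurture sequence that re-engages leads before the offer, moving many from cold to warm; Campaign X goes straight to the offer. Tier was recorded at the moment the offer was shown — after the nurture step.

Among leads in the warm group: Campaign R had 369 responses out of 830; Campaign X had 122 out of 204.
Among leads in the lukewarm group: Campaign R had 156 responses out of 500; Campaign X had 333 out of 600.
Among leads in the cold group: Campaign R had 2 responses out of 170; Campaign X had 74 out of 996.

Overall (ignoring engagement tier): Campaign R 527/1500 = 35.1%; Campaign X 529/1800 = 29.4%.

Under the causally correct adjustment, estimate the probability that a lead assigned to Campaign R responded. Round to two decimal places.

0.35

The engagement tier-specific comparison favours Campaign X throughout, but the pooled figures favour Campaign R. The question is whether to condition on engagement tier.
Engagement tier lies on the pathway campaign → engagement tier → outcome, so adjusting for it blocks the indirect effect. For the total causal effect of campaign, use the unadjusted pooled rates.
So P(outcome | do(Campaign R)) is just the pooled rate for Campaign R: 527/1500 = 0.351.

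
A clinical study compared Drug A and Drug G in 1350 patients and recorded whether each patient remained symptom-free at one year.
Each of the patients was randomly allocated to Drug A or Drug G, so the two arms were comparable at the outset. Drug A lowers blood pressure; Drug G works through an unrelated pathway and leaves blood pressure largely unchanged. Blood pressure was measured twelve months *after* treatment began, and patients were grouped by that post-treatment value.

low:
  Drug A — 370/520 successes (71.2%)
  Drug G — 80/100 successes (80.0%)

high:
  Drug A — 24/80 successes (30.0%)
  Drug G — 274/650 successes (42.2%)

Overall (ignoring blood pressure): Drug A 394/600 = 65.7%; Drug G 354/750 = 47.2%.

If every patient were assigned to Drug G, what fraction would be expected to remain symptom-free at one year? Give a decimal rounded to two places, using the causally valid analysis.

The stratified and pooled comparisons disagree (Drug G wins within each blood pressure; Drug A wins overall), so the answer turns on the causal role of blood pressure.
Blood pressure lies on the pathway drug → blood pressure → outcome, so adjusting for it blocks the indirect effect. For the total causal effect of drug, use the unadjusted pooled rates.
So P(outcome | do(Drug G)) is just the pooled rate for Drug G: 354/750 = 0.472.

0.47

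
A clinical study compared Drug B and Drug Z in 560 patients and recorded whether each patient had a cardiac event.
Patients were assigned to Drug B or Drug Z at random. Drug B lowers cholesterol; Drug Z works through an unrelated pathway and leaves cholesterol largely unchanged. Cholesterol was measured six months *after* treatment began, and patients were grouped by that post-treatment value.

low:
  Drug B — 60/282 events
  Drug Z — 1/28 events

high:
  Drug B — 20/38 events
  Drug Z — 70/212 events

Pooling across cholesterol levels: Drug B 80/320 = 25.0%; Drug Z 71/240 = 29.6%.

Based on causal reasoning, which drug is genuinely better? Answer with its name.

Drug Z is lower inside every cholesterol stratum but Drug B is lower in aggregate. Whether to stratify depends on how cholesterol relates to the drug.
Cholesterol lies on the pathway drug → cholesterol → outcome, so adjusting for it blocks the indirect effect. For the total causal effect of drug, use the unadjusted pooled rates.
Pooled: Drug B 25.0% vs Drug Z 29.6%; Drug B is lower overall.

Drug B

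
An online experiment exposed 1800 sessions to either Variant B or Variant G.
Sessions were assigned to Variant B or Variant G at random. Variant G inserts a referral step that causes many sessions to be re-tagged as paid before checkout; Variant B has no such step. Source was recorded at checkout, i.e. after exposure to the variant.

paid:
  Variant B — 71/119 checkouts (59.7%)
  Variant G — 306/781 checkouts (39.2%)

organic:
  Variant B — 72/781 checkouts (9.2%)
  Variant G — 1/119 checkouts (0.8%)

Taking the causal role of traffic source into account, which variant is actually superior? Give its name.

Variant B is higher inside every traffic source stratum but Variant G is higher in aggregate. Whether to stratify depends on how traffic source relates to the variant.
Traffic source is downstream of the variant. One should not condition on a consequence of treatment, so the overall rates are the right comparison.
Pooled: Variant B 15.9% vs Variant G 34.1%; Variant G is higher overall.

Variant G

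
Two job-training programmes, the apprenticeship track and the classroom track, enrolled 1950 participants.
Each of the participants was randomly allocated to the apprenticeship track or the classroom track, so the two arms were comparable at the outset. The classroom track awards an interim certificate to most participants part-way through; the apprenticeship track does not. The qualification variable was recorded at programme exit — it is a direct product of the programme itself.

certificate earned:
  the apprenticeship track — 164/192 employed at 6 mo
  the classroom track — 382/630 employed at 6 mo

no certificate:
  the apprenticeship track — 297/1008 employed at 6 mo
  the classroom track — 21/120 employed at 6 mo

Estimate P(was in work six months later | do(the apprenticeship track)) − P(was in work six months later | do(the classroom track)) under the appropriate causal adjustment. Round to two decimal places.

-0.15

the apprenticeship track is higher inside every qualification attained during the programme stratum but the classroom track is higher in aggregate. Whether to stratify depends on how qualification attained during the programme relates to the programme.
Qualification attained during the programme here is a post-treatment variable shaped by the programme; conditioning on it would introduce bias rather than remove it. The overall comparison is the causal one.
The causal difference is the pooled difference: 0.384 − 0.537 = -0.153.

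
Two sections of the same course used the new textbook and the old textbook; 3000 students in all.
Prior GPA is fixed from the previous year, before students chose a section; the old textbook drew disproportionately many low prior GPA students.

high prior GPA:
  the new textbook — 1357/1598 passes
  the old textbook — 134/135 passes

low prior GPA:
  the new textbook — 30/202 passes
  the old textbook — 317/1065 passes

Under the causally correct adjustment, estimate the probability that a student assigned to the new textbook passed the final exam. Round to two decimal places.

Prior GPA band differs across teaching methods for reasons unrelated to any effect of the teaching method itself, and it separately predicts the outcome — a classic confounder. We must compare within prior GPA band levels.
Standardising the new textbook to the population prior GPA band mix: 0.578·1357/1598 + 0.422·30/202 = 0.553.

0.55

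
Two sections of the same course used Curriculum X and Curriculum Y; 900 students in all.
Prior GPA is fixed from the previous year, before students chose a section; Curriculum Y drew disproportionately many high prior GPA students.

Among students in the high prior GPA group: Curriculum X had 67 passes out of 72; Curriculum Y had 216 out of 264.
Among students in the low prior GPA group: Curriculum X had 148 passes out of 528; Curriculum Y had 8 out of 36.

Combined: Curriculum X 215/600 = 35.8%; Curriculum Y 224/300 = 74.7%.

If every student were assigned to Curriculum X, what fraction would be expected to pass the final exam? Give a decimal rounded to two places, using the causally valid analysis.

Prior GPA band satisfies the back-door criterion: it is not a descendant of the teaching method, and it blocks the spurious path from teaching method to outcome. Adjusting for it (i.e., using the within-prior GPA band rates) gives the causal effect.
Standardising Curriculum X to the population prior GPA band mix: 0.373·67/72 + 0.627·148/528 = 0.523.

0.52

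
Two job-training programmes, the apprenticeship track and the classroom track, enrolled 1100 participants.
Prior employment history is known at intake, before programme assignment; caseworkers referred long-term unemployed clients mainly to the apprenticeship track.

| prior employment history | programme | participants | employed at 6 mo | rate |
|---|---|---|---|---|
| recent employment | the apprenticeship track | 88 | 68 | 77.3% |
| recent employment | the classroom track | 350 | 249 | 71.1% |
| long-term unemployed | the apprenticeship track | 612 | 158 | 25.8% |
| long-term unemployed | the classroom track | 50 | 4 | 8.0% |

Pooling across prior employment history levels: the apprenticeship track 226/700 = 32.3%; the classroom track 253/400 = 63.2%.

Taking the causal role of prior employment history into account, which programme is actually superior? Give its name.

the apprenticeship track

Nothing the programme does changes prior employment history; the imbalance is an allocation artefact. With prior employment history also predicting the outcome, the pooled figure is confounded, and the within-stratum comparison is the causal one.
Within each level — recent employment: 77.3% vs 71.1%; long-term unemployed: 25.8% vs 8.0% — the apprenticeship track is higher every time.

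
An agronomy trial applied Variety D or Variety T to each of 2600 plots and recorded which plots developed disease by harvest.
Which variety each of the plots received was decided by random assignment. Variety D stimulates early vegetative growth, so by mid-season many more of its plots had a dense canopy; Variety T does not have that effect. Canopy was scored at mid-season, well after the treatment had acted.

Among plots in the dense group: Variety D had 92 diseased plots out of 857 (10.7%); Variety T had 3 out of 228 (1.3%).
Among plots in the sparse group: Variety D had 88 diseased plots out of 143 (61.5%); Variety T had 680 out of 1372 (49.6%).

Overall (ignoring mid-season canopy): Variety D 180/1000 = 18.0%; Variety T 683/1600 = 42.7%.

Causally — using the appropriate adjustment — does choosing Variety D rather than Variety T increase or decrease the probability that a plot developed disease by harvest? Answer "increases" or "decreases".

decreases

Within every mid-season canopy level Variety T has the lower rate, yet pooled Variety D does — Simpson's reversal.
The distribution of mid-season canopy is itself part of what the variety does — it is an intermediate outcome. Holding it fixed would remove that part of the effect; the total effect is the pooled difference.
Pooled: Variety D 18.0% vs Variety T 42.7%; Variety D is lower overall.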